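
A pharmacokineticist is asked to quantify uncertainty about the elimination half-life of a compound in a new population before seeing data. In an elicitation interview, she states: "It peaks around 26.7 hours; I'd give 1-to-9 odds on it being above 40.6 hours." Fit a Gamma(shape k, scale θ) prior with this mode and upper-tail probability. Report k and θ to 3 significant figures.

Gamma(k,θ) with k>1 has mode (k−1)θ, so θ = 26.7/(k−1).
Need P(X < 40.6) = 0.9 with θ tied to k this way. Start at k = 2, θ = 26.7: P(X<40.6) ≈ 0.449.
Too low — raise k to concentrate. Iterating converges to k ≈ 11.6.
Then θ = 26.7/(11.6−1) ≈ 2.52.

k ≈ 11.6, θ ≈ 2.52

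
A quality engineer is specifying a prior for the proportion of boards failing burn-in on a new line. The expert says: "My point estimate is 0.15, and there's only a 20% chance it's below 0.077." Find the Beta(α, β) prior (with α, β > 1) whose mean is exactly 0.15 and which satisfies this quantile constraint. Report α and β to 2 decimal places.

With mean 0.15 fixed, write α = 0.15s, β = 0.85s where s = α+β.
Need P(θ < 0.077) = 0.2 under Beta(0.15s, 0.85s). Normal approximation: (q−m)/√(m(1−m)/s) ≈ z_{0.2} = -0.842, so s ≈ 0.15·0.85·(-0.842)²/(0.077−0.15)² = 16.9.
At s = 16.9: P(θ<0.077) ≈ 0.204. Adjusting to match 0.2 gives s ≈ 17.34.
So α = 0.15·17.34 ≈ 2.60, β = 0.85·17.34 ≈ 14.74.

α ≈ 2.60, β ≈ 14.74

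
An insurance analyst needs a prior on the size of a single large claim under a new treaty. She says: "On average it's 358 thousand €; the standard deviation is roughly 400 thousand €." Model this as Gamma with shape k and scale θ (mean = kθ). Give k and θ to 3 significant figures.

For Gamma(k, scale θ): mean = kθ, variance = kθ², so CV = 1/√k.
CV = SD/mean = 400/358 = 1.117, hence k = 1/CV² = 0.801.
Then θ = mean/k = 358/0.801 = 447.

k ≈ 0.801, θ ≈ 447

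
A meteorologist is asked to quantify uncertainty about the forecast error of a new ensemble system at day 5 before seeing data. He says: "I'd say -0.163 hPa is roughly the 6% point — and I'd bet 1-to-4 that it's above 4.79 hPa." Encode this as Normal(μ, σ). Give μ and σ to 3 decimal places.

μ = 3.050, σ = 2.067

For Normal(μ,σ), the p-quantile is μ + z_p·σ. Here z_{0.06} = -1.555, z_{0.8} = 0.8416.
So -0.163 = μ − 1.555σ and 4.79 = μ + 0.8416σ.
Subtracting: σ = (4.79 − -0.163)/(0.8416 − (-1.555)) = 2.067.
Then μ = -0.163 − (-1.555)·2.067 = 3.050.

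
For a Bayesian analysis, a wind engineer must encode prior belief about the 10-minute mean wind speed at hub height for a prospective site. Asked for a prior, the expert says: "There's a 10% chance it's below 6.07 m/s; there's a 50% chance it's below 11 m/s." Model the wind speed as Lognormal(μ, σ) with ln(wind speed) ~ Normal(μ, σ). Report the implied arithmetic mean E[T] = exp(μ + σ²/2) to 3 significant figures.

If T ~ Lognormal(μ,σ) then ln T ~ Normal(μ,σ), so the p-quantile of ln T is μ + z_p·σ.
ln(6.07) = 1.803 and ln(11) = 2.398; z_{0.1} = -1.282, z_{0.5} = 0.
σ = (2.398 − 1.803)/(0 − (-1.282)) = 0.464.
μ = 1.803 − (-1.282)·0.464 = 2.398.
E[T] = exp(μ + σ²/2) = exp(2.398 + 0.1076) = 12.2 m/s.

E[T] ≈ 12.2 m/s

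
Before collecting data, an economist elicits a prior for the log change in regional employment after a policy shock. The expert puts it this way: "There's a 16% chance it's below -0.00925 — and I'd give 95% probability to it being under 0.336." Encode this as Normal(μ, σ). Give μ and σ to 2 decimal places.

For Normal(μ,σ), the p-quantile is μ + z_p·σ. Here z_{0.16} = -0.9945, z_{0.95} = 1.645.
So -0.00925 = μ − 0.9945σ and 0.336 = μ + 1.645σ.
Subtracting: σ = (0.336 − -0.00925)/(1.645 − (-0.9945)) = 0.13.
Then μ = -0.00925 − (-0.9945)·0.13 = 0.12.

μ = 0.12, σ = 0.13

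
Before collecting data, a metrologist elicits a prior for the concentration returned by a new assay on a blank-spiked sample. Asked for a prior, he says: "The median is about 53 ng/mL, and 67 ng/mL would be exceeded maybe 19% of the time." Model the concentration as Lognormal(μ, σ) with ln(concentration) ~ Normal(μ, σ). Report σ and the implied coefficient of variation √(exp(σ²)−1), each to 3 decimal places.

If T ~ Lognormal(μ,σ) then ln T ~ Normal(μ,σ), so the p-quantile of ln T is μ + z_p·σ.
ln(53) = 3.97 and ln(67) = 4.205; z_{0.5} = 0, z_{0.81} = 0.8779.
σ = (4.205 − 3.97)/(0.8779 − (0)) = 0.267.
μ = 3.97 − (0)·0.267 = 3.970.
CV = √(exp(σ²)−1) = √(exp(0.0713)−1) = 0.272.

σ ≈ 0.267, CV ≈ 0.272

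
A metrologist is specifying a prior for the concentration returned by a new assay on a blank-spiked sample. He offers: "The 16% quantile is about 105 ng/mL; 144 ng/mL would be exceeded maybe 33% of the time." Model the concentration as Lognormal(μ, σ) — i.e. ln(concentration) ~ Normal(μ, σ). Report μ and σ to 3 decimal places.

μ ≈ 4.873, σ ≈ 0.220

If T ~ Lognormal(μ,σ) then ln T ~ Normal(μ,σ), so the p-quantile of ln T is μ + z_p·σ.
ln(105) = 4.654 and ln(144) = 4.97; z_{0.16} = -0.9945, z_{0.67} = 0.4399.
σ = (4.97 − 4.654)/(0.4399 − (-0.9945)) = 0.220.
μ = 4.654 − (-0.9945)·0.220 = 4.873.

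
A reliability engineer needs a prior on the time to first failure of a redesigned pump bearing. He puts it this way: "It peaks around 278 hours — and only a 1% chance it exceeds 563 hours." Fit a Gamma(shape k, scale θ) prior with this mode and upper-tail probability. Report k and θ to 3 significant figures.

k ≈ 10.8, θ ≈ 28.3

Gamma(k,θ) with k>1 has mode (k−1)θ, so θ = 278/(k−1).
Need P(X < 563) = 0.99 with θ tied to k this way. Start at k = 2, θ = 278: P(X<563) ≈ 0.601.
Too low — raise k to concentrate. Iterating converges to k ≈ 10.8.
Then θ = 278/(10.8−1) ≈ 28.3.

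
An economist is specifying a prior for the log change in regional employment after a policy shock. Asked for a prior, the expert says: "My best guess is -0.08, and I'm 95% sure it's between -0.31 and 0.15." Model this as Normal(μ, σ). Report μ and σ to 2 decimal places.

μ = -0.08, σ = 0.12

A symmetric 95% interval runs μ ± z·σ with z = 1.96.
Half-width = 0.23, so σ = 0.23/1.96 = 0.12.
μ is the stated best guess, -0.08.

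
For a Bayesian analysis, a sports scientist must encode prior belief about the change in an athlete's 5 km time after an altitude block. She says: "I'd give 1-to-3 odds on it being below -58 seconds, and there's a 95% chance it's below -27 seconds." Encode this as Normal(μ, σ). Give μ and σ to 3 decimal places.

For Normal(μ,σ), the p-quantile is μ + z_p·σ. Here z_{0.25} = -0.6745, z_{0.95} = 1.645.
So -58 = μ − 0.6745σ and -27 = μ + 1.645σ.
Subtracting: σ = (-27 − -58)/(1.645 − (-0.6745)) = 13.366.
Then μ = -58 − (-0.6745)·13.366 = -48.985.

μ = -48.985, σ = 13.366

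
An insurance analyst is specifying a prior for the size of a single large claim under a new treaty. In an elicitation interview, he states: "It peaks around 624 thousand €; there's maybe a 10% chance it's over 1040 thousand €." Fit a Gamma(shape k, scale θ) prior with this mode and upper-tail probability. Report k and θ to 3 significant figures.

k ≈ 8.24, θ ≈ 86.2

Gamma(k,θ) with k>1 has mode (k−1)θ, so θ = 624/(k−1).
Need P(X < 1040) = 0.9 with θ tied to k this way. Start at k = 2, θ = 624: P(X<1040) ≈ 0.496.
Too low — raise k to concentrate. Iterating converges to k ≈ 8.24.
Then θ = 624/(8.24−1) ≈ 86.2.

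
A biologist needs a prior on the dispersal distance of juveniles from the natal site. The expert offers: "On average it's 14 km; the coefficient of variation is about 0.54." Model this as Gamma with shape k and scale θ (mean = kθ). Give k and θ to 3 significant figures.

For Gamma(k, scale θ): mean = kθ, variance = kθ², so CV = 1/√k.
CV = 0.54, hence k = 1/CV² = 3.43.
Then θ = mean/k = 14/3.43 = 4.08.

k ≈ 3.43, θ ≈ 4.08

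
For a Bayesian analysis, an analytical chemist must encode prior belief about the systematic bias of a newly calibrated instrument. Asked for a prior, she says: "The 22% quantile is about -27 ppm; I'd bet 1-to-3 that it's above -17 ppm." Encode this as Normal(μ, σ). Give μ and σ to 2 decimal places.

For Normal(μ,σ), the p-quantile is μ + z_p·σ. Here z_{0.22} = -0.7722, z_{0.75} = 0.6745.
So -27 = μ − 0.7722σ and -17 = μ + 0.6745σ.
Subtracting: σ = (-17 − -27)/(0.6745 − (-0.7722)) = 6.91.
Then μ = -27 − (-0.7722)·6.91 = -21.66.

μ = -21.66, σ = 6.91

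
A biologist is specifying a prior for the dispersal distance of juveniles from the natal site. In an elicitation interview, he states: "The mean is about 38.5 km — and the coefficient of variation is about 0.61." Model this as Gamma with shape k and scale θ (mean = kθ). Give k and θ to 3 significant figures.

k ≈ 2.69, θ ≈ 14.3

For Gamma(k, scale θ): mean = kθ, variance = kθ², so CV = 1/√k.
CV = 0.61, hence k = 1/CV² = 2.69.
Then θ = mean/k = 38.5/2.69 = 14.3.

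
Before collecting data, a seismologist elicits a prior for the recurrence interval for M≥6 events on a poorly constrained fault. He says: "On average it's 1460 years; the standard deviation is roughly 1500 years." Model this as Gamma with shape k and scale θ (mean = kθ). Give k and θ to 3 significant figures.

k ≈ 0.947, θ ≈ 1540

For Gamma(k, scale θ): mean = kθ, variance = kθ², so CV = 1/√k.
CV = SD/mean = 1500/1460 = 1.027, hence k = 1/CV² = 0.947.
Then θ = mean/k = 1460/0.947 = 1540.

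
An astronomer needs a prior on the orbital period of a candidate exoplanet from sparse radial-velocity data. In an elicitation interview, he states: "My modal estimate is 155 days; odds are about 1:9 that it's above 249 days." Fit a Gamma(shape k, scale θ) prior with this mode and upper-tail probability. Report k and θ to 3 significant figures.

Gamma(k,θ) with k>1 has mode (k−1)θ, so θ = 155/(k−1).
Need P(X < 249) = 0.9 with θ tied to k this way. Start at k = 2, θ = 155: P(X<249) ≈ 0.477.
Too low — raise k to concentrate. Iterating converges to k ≈ 9.37.
Then θ = 155/(9.37−1) ≈ 18.5.

k ≈ 9.37, θ ≈ 18.5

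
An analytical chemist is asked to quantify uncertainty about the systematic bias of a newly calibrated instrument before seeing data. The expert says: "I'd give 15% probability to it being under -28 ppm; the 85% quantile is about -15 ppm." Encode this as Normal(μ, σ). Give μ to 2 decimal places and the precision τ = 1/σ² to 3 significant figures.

The p-quantile of Normal(μ,σ) is μ + z_p·σ, with z_{0.15} = -1.036 and z_{0.85} = 1.036.
Eliminate σ: μ = (z₂·x₁ − z₁·x₂)/(z₂ − z₁) = (1.036·-28 − (-1.036)·-15)/2.073 = -21.50.
Then σ = (x₂ − x₁)/(z₂ − z₁) = (-15 − -28)/2.073 = 6.27.
Precision τ = 1/σ² = 1/6.272² = 0.0254.

μ = -21.50, τ = 0.0254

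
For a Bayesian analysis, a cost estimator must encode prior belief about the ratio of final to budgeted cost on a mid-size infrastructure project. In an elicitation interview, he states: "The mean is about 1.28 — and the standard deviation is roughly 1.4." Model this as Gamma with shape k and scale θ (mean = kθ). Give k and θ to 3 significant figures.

For Gamma(k, scale θ): mean = kθ, variance = kθ², so CV = 1/√k.
CV = SD/mean = 1.4/1.28 = 1.094, hence k = 1/CV² = 0.836.
Then θ = mean/k = 1.28/0.836 = 1.53.

k ≈ 0.836, θ ≈ 1.53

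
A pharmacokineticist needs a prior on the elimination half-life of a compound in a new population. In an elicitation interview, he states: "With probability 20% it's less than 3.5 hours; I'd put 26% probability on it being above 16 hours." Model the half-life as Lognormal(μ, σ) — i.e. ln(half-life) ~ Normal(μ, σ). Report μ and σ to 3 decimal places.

If T ~ Lognormal(μ,σ) then ln T ~ Normal(μ,σ), so the p-quantile of ln T is μ + z_p·σ.
ln(3.5) = 1.253 and ln(16) = 2.773; z_{0.2} = -0.8416, z_{0.74} = 0.6433.
σ = (2.773 − 1.253)/(0.6433 − (-0.8416)) = 1.023.
μ = 1.253 − (-0.8416)·1.023 = 2.114.

μ ≈ 2.114, σ ≈ 1.023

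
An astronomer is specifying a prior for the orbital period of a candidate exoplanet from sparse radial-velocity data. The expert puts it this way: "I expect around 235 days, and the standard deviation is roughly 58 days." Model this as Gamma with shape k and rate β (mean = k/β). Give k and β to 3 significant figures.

For Gamma(k, rate β): mean = k/β, variance = k/β², so CV = 1/√k.
CV = SD/mean = 58/235 = 0.2468, hence k = 1/CV² = 16.4.
Then β = k/mean = 16.4/235 = 0.0699.

k ≈ 16.4, β ≈ 0.0699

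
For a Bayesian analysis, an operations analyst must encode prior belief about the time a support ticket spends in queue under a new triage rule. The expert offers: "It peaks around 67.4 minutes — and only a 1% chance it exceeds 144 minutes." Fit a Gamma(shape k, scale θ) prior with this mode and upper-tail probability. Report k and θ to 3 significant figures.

k ≈ 9.41, θ ≈ 8.01

Gamma(k,θ) with k>1 has mode (k−1)θ, so θ = 67.4/(k−1).
Need P(X < 144) = 0.99 with θ tied to k this way. Start at k = 2, θ = 67.4: P(X<144) ≈ 0.630.
Too low — raise k to concentrate. Iterating converges to k ≈ 9.41.
Then θ = 67.4/(9.41−1) ≈ 8.01.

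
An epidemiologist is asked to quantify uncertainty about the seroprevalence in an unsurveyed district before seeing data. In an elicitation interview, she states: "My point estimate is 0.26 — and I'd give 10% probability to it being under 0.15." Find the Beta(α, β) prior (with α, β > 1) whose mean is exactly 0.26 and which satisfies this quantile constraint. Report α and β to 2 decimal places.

With mean 0.26 fixed, write α = 0.26s, β = 0.74s where s = α+β.
Need P(θ < 0.15) = 0.1 under Beta(0.26s, 0.74s). Normal approximation: (q−m)/√(m(1−m)/s) ≈ z_{0.1} = -1.28, so s ≈ 0.26·0.74·(-1.28)²/(0.15−0.26)² = 26.1.
At s = 26.1: P(θ<0.15) ≈ 0.086. Adjusting to match 0.1 gives s ≈ 23.32.
So α = 0.26·23.32 ≈ 6.06, β = 0.74·23.32 ≈ 17.26.

α ≈ 6.06, β ≈ 17.26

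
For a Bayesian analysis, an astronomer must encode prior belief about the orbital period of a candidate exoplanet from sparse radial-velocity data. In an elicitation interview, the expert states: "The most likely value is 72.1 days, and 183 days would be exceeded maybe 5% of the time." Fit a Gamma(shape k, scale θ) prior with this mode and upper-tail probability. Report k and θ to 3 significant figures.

k ≈ 4.12, θ ≈ 23.1

Gamma(k,θ) with k>1 has mode (k−1)θ, so θ = 72.1/(k−1).
Need P(X < 183) = 0.95 with θ tied to k this way. Start at k = 2, θ = 72.1: P(X<183) ≈ 0.720.
Too low — raise k to concentrate. Iterating converges to k ≈ 4.12.
Then θ = 72.1/(4.12−1) ≈ 23.1.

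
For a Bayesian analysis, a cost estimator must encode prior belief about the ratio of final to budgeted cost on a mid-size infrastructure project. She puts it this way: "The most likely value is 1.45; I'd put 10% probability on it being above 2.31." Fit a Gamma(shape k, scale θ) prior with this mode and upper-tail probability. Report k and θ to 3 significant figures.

k ≈ 9.66, θ ≈ 0.167

Gamma(k,θ) with k>1 has mode (k−1)θ, so θ = 1.45/(k−1).
Need P(X < 2.31) = 0.9 with θ tied to k this way. Start at k = 2, θ = 1.45: P(X<2.31) ≈ 0.473.
Too low — raise k to concentrate. Iterating converges to k ≈ 9.66.
Then θ = 1.45/(9.66−1) ≈ 0.167.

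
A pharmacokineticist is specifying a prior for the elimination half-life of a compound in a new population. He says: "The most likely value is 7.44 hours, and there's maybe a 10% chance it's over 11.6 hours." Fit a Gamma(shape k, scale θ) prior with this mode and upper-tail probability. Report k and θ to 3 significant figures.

Gamma(k,θ) with k>1 has mode (k−1)θ, so θ = 7.44/(k−1).
Need P(X < 11.6) = 0.9 with θ tied to k this way. Start at k = 2, θ = 7.44: P(X<11.6) ≈ 0.462.
Too low — raise k to concentrate. Iterating converges to k ≈ 10.5.
Then θ = 7.44/(10.5−1) ≈ 0.784.

k ≈ 10.5, θ ≈ 0.784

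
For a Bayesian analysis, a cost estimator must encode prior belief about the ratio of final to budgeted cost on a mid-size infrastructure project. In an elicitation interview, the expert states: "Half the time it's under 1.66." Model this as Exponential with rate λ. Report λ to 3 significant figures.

λ ≈ 0.418

Exponential median = ln 2 / λ, so λ = ln 2 / 1.66 = 0.418.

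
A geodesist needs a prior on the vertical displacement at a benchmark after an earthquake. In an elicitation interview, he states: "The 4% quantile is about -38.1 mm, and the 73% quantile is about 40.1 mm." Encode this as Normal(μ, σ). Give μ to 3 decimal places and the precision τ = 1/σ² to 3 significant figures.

The p-quantile of Normal(μ,σ) is μ + z_p·σ, with z_{0.04} = -1.751 and z_{0.73} = 0.6128.
Eliminate σ: μ = (z₂·x₁ − z₁·x₂)/(z₂ − z₁) = (0.6128·-38.1 − (-1.751)·40.1)/2.363 = 19.824.
Then σ = (x₂ − x₁)/(z₂ − z₁) = (40.1 − -38.1)/2.363 = 33.087.
Precision τ = 1/σ² = 1/33.09² = 0.000913.

μ = 19.824, τ = 0.000913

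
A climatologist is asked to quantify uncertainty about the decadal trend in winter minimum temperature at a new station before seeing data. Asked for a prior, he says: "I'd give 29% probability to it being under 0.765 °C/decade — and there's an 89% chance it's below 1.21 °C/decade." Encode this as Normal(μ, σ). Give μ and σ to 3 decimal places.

The p-quantile of Normal(μ,σ) is μ + z_p·σ, with z_{0.29} = -0.5534 and z_{0.89} = 1.227.
Eliminate σ: μ = (z₂·x₁ − z₁·x₂)/(z₂ − z₁) = (1.227·0.765 − (-0.5534)·1.21)/1.78 = 0.903.
Then σ = (x₂ − x₁)/(z₂ − z₁) = (1.21 − 0.765)/1.78 = 0.250.

μ = 0.903, σ = 0.250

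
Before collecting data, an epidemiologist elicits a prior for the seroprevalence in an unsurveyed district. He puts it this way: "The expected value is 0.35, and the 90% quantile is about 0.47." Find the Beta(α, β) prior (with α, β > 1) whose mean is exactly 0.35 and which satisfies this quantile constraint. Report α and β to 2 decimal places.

With mean 0.35 fixed, write α = 0.35s, β = 0.65s where s = α+β.
Need P(θ < 0.47) = 0.9 under Beta(0.35s, 0.65s). Normal approximation: (q−m)/√(m(1−m)/s) ≈ z_{0.9} = 1.28, so s ≈ 0.35·0.65·(1.28)²/(0.47−0.35)² = 25.9.
At s = 25.9: P(θ<0.47) ≈ 0.897. Adjusting to match 0.9 gives s ≈ 26.62.
So α = 0.35·26.62 ≈ 9.32, β = 0.65·26.62 ≈ 17.31.

α ≈ 9.32, β ≈ 17.31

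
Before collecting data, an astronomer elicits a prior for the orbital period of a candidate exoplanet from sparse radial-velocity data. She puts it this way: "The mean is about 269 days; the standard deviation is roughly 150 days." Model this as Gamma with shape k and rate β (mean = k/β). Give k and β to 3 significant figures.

For Gamma(k, rate β): mean = k/β, variance = k/β², so CV = 1/√k.
CV = SD/mean = 150/269 = 0.5576, hence k = 1/CV² = 3.22.
Then β = k/mean = 3.22/269 = 0.012.

k ≈ 3.22, β ≈ 0.012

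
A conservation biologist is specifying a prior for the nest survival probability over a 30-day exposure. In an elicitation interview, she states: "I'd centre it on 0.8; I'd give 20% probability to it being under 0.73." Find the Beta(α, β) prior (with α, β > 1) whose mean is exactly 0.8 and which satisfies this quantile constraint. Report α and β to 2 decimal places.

With mean 0.8 fixed, write α = 0.8s, β = 0.2s where s = α+β.
Need P(θ < 0.73) = 0.2 under Beta(0.8s, 0.2s). Normal approximation: (q−m)/√(m(1−m)/s) ≈ z_{0.2} = -0.842, so s ≈ 0.8·0.2·(-0.842)²/(0.73−0.8)² = 23.1.
At s = 23.1: P(θ<0.73) ≈ 0.190. Adjusting to match 0.2 gives s ≈ 20.81.
So α = 0.8·20.81 ≈ 16.65, β = 0.2·20.81 ≈ 4.16.

α ≈ 16.65, β ≈ 4.16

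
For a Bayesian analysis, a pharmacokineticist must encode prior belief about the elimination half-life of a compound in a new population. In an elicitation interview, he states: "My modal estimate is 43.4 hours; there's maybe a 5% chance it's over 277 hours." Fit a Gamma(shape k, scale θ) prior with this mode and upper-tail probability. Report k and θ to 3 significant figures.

Gamma(k,θ) with k>1 has mode (k−1)θ, so θ = 43.4/(k−1).
Need P(X < 277) = 0.95 with θ tied to k this way. Start at k = 2, θ = 43.4: P(X<277) ≈ 0.988.
Too high — lower k to spread out. Iterating converges to k ≈ 1.65.
Then θ = 43.4/(1.65−1) ≈ 66.4.

k ≈ 1.65, θ ≈ 66.4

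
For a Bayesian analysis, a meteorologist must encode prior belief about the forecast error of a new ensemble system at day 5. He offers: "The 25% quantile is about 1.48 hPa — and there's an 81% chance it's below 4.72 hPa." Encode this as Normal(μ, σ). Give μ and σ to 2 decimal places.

μ = 2.89, σ = 2.09

The p-quantile of Normal(μ,σ) is μ + z_p·σ, with z_{0.25} = -0.6745 and z_{0.81} = 0.8779.
Eliminate σ: μ = (z₂·x₁ − z₁·x₂)/(z₂ − z₁) = (0.8779·1.48 − (-0.6745)·4.72)/1.552 = 2.89.
Then σ = (x₂ − x₁)/(z₂ − z₁) = (4.72 − 1.48)/1.552 = 2.09.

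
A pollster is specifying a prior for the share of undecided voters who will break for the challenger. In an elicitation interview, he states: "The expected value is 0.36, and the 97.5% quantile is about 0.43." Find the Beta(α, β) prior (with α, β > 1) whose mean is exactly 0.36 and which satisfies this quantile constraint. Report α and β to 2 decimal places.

α ≈ 67.21, β ≈ 119.49

With mean 0.36 fixed, write α = 0.36s, β = 0.64s where s = α+β.
Need P(θ < 0.43) = 0.975 under Beta(0.36s, 0.64s). Normal approximation: (q−m)/√(m(1−m)/s) ≈ z_{0.975} = 1.96, so s ≈ 0.36·0.64·(1.96)²/(0.43−0.36)² = 180.6.
At s = 180.6: P(θ<0.43) ≈ 0.973. Adjusting to match 0.975 gives s ≈ 186.70.
So α = 0.36·186.70 ≈ 67.21, β = 0.64·186.70 ≈ 119.49.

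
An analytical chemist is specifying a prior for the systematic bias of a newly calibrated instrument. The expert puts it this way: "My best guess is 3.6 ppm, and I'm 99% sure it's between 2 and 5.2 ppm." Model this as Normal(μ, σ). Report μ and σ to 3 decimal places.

A symmetric 99% interval runs μ ± z·σ with z = 2.576.
Half-width = 1.6, so σ = 1.6/2.576 = 0.621.
μ is the stated best guess, 3.600.

μ = 3.600, σ = 0.621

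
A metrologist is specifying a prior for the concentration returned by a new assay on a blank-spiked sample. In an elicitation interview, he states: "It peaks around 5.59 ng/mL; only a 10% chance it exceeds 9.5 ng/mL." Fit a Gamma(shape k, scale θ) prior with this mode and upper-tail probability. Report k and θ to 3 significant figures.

k ≈ 7.73, θ ≈ 0.83

Gamma(k,θ) with k>1 has mode (k−1)θ, so θ = 5.59/(k−1).
Need P(X < 9.5) = 0.9 with θ tied to k this way. Start at k = 2, θ = 5.59: P(X<9.5) ≈ 0.507.
Too low — raise k to concentrate. Iterating converges to k ≈ 7.73.
Then θ = 5.59/(7.73−1) ≈ 0.83.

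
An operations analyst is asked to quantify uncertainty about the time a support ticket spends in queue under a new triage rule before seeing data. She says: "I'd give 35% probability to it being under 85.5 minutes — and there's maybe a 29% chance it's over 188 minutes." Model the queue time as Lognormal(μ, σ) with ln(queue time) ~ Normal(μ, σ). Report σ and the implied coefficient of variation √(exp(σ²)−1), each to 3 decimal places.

σ ≈ 0.839, CV ≈ 1.011

If T ~ Lognormal(μ,σ) then ln T ~ Normal(μ,σ), so the p-quantile of ln T is μ + z_p·σ.
ln(85.5) = 4.449 and ln(188) = 5.236; z_{0.35} = -0.3853, z_{0.71} = 0.5534.
σ = (5.236 − 4.449)/(0.5534 − (-0.3853)) = 0.839.
μ = 4.449 − (-0.3853)·0.839 = 4.772.
CV = √(exp(σ²)−1) = √(exp(0.7046)−1) = 1.011.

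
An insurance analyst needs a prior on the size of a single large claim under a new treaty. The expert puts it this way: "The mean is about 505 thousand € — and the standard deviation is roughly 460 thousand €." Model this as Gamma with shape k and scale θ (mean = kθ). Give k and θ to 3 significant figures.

For Gamma(k, scale θ): mean = kθ, variance = kθ², so CV = 1/√k.
CV = SD/mean = 460/505 = 0.9109, hence k = 1/CV² = 1.21.
Then θ = mean/k = 505/1.21 = 419.

k ≈ 1.21, θ ≈ 419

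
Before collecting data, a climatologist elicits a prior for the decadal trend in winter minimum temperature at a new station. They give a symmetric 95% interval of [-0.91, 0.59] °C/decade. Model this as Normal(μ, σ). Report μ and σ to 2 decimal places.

μ = -0.16, σ = 0.38

A symmetric 95% interval runs μ ± z·σ with z = 1.96.
Half-width = 0.75, so σ = 0.75/1.96 = 0.38.
μ is the interval midpoint, -0.16.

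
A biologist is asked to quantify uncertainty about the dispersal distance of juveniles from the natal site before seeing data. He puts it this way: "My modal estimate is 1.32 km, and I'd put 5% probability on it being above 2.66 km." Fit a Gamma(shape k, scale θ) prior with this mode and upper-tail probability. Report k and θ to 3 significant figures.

Gamma(k,θ) with k>1 has mode (k−1)θ, so θ = 1.32/(k−1).
Need P(X < 2.66) = 0.95 with θ tied to k this way. Start at k = 2, θ = 1.32: P(X<2.66) ≈ 0.598.
Too low — raise k to concentrate. Iterating converges to k ≈ 6.64.
Then θ = 1.32/(6.64−1) ≈ 0.234.

k ≈ 6.64, θ ≈ 0.234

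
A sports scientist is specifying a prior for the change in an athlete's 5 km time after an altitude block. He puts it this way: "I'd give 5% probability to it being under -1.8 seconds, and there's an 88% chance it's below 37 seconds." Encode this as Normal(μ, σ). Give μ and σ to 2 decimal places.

μ = 20.83, σ = 13.76

The p-quantile of Normal(μ,σ) is μ + z_p·σ, with z_{0.05} = -1.645 and z_{0.88} = 1.175.
Eliminate σ: μ = (z₂·x₁ − z₁·x₂)/(z₂ − z₁) = (1.175·-1.8 − (-1.645)·37)/2.82 = 20.83.
Then σ = (x₂ − x₁)/(z₂ − z₁) = (37 − -1.8)/2.82 = 13.76.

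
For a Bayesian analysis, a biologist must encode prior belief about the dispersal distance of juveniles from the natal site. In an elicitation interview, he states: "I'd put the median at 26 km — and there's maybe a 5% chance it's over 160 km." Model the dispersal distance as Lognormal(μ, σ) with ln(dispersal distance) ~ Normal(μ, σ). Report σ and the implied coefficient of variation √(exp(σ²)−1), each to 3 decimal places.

If T ~ Lognormal(μ,σ) then ln T ~ Normal(μ,σ), so the p-quantile of ln T is μ + z_p·σ.
ln(26) = 3.258 and ln(160) = 5.075; z_{0.5} = 0, z_{0.95} = 1.645.
σ = (5.075 − 3.258)/(1.645 − (0)) = 1.105.
μ = 3.258 − (0)·1.105 = 3.258.
CV = √(exp(σ²)−1) = √(exp(1.2204)−1) = 1.545.

σ ≈ 1.105, CV ≈ 1.545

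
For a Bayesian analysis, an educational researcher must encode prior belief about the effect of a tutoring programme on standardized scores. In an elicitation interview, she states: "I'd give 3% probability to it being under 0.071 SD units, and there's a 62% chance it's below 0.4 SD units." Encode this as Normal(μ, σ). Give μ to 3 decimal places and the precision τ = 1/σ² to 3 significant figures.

μ = 0.354, τ = 44.2

For Normal(μ,σ), the p-quantile is μ + z_p·σ. Here z_{0.03} = -1.881, z_{0.62} = 0.3055.
So 0.071 = μ − 1.881σ and 0.4 = μ + 0.3055σ.
Subtracting: σ = (0.4 − 0.071)/(0.3055 − (-1.881)) = 0.150.
Then μ = 0.071 − (-1.881)·0.150 = 0.354.
Precision τ = 1/σ² = 1/0.1505² = 44.2.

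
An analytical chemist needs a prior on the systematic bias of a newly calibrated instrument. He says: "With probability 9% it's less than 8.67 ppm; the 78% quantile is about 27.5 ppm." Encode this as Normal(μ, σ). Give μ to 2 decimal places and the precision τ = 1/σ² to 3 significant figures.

The p-quantile of Normal(μ,σ) is μ + z_p·σ, with z_{0.09} = -1.341 and z_{0.78} = 0.7722.
Eliminate σ: μ = (z₂·x₁ − z₁·x₂)/(z₂ − z₁) = (0.7722·8.67 − (-1.341)·27.5)/2.113 = 20.62.
Then σ = (x₂ − x₁)/(z₂ − z₁) = (27.5 − 8.67)/2.113 = 8.91.
Precision τ = 1/σ² = 1/8.912² = 0.0126.

μ = 20.62, τ = 0.0126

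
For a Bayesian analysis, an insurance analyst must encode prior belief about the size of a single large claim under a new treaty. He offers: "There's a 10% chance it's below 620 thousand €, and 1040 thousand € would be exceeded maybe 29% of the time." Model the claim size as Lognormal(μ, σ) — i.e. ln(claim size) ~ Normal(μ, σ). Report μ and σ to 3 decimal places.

μ ≈ 6.791, σ ≈ 0.282

If T ~ Lognormal(μ,σ) then ln T ~ Normal(μ,σ), so the p-quantile of ln T is μ + z_p·σ.
ln(620) = 6.43 and ln(1040) = 6.947; z_{0.1} = -1.282, z_{0.71} = 0.5534.
σ = (6.947 − 6.43)/(0.5534 − (-1.282)) = 0.282.
μ = 6.43 − (-1.282)·0.282 = 6.791.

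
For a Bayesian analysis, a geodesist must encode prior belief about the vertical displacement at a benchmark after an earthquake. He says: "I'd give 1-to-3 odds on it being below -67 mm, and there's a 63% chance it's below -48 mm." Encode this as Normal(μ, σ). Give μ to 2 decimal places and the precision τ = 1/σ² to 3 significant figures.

For Normal(μ,σ), the p-quantile is μ + z_p·σ. Here z_{0.25} = -0.6745, z_{0.63} = 0.3319.
So -67 = μ − 0.6745σ and -48 = μ + 0.3319σ.
Subtracting: σ = (-48 − -67)/(0.3319 − (-0.6745)) = 18.88.
Then μ = -67 − (-0.6745)·18.88 = -54.27.
Precision τ = 1/σ² = 1/18.88² = 0.00281.

μ = -54.27, τ = 0.00281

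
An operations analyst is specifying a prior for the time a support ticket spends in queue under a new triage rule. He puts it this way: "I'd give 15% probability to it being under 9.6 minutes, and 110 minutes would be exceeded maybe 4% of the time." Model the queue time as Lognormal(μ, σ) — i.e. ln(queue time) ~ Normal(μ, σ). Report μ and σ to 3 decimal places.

If T ~ Lognormal(μ,σ) then ln T ~ Normal(μ,σ), so the p-quantile of ln T is μ + z_p·σ.
ln(9.6) = 2.262 and ln(110) = 4.7; z_{0.15} = -1.036, z_{0.96} = 1.751.
σ = (4.7 − 2.262)/(1.751 − (-1.036)) = 0.875.
μ = 2.262 − (-1.036)·0.875 = 3.169.

μ ≈ 3.169, σ ≈ 0.875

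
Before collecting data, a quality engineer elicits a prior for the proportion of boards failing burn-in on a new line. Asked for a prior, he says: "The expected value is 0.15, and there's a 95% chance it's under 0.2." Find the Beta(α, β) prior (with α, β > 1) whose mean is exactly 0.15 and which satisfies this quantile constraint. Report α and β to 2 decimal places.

With mean 0.15 fixed, write α = 0.15s, β = 0.85s where s = α+β.
Need P(θ < 0.2) = 0.95 under Beta(0.15s, 0.85s). Normal approximation: (q−m)/√(m(1−m)/s) ≈ z_{0.95} = 1.64, so s ≈ 0.15·0.85·(1.64)²/(0.2−0.15)² = 138.0.
At s = 138.0: P(θ<0.2) ≈ 0.942. Adjusting to match 0.95 gives s ≈ 151.92.
So α = 0.15·151.92 ≈ 22.79, β = 0.85·151.92 ≈ 129.13.

α ≈ 22.79, β ≈ 129.13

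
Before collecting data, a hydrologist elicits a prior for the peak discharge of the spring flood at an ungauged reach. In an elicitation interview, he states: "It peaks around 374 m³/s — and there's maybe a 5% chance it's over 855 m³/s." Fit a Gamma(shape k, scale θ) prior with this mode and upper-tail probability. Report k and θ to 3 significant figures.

k ≈ 5.01, θ ≈ 93.3

Gamma(k,θ) with k>1 has mode (k−1)θ, so θ = 374/(k−1).
Need P(X < 855) = 0.95 with θ tied to k this way. Start at k = 2, θ = 374: P(X<855) ≈ 0.666.
Too low — raise k to concentrate. Iterating converges to k ≈ 5.01.
Then θ = 374/(5.01−1) ≈ 93.3.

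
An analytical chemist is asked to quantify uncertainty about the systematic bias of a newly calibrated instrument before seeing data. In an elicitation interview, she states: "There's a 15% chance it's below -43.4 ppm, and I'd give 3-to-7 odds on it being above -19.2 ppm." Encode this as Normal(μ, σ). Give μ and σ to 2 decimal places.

μ = -27.33, σ = 15.50

For Normal(μ,σ), the p-quantile is μ + z_p·σ. Here z_{0.15} = -1.036, z_{0.7} = 0.5244.
So -43.4 = μ − 1.036σ and -19.2 = μ + 0.5244σ.
Subtracting: σ = (-19.2 − -43.4)/(0.5244 − (-1.036)) = 15.50.
Then μ = -43.4 − (-1.036)·15.50 = -27.33.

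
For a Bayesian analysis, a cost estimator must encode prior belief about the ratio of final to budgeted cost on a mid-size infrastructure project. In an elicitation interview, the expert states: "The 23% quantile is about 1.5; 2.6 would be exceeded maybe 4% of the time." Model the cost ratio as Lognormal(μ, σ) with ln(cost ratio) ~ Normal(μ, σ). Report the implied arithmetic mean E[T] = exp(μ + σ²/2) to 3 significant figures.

If T ~ Lognormal(μ,σ) then ln T ~ Normal(μ,σ), so the p-quantile of ln T is μ + z_p·σ.
ln(1.5) = 0.4055 and ln(2.6) = 0.9555; z_{0.23} = -0.7388, z_{0.96} = 1.751.
σ = (0.9555 − 0.4055)/(1.751 − (-0.7388)) = 0.221.
μ = 0.4055 − (-0.7388)·0.221 = 0.569.
E[T] = exp(μ + σ²/2) = exp(0.569 + 0.0244) = 1.81.

E[T] ≈ 1.81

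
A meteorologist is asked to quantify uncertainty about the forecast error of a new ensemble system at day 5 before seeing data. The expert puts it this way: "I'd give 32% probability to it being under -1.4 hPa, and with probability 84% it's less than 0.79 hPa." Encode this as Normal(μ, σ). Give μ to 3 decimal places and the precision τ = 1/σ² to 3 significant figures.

For Normal(μ,σ), the p-quantile is μ + z_p·σ. Here z_{0.32} = -0.4677, z_{0.84} = 0.9945.
So -1.4 = μ − 0.4677σ and 0.79 = μ + 0.9945σ.
Subtracting: σ = (0.79 − -1.4)/(0.9945 − (-0.4677)) = 1.498.
Then μ = -1.4 − (-0.4677)·1.498 = -0.699.
Precision τ = 1/σ² = 1/1.498² = 0.446.

μ = -0.699, τ = 0.446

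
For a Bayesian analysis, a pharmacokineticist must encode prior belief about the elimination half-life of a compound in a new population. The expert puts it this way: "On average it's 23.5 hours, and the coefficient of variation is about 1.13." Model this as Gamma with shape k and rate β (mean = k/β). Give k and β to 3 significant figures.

k ≈ 0.783, β ≈ 0.0333

For Gamma(k, rate β): mean = k/β, variance = k/β², so CV = 1/√k.
CV = 1.13, hence k = 1/CV² = 0.783.
Then β = k/mean = 0.783/23.5 = 0.0333.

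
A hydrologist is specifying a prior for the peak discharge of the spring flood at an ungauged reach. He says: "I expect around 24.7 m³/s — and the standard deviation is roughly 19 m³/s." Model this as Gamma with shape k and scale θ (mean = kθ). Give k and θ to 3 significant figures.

k ≈ 1.69, θ ≈ 14.6

For Gamma(k, scale θ): mean = kθ, variance = kθ², so CV = 1/√k.
CV = SD/mean = 19/24.7 = 0.7692, hence k = 1/CV² = 1.69.
Then θ = mean/k = 24.7/1.69 = 14.6.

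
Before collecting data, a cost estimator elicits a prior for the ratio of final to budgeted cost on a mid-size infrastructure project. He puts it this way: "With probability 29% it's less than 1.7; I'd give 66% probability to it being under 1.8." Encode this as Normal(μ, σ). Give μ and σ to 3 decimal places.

For Normal(μ,σ), the p-quantile is μ + z_p·σ. Here z_{0.29} = -0.5534, z_{0.66} = 0.4125.
So 1.7 = μ − 0.5534σ and 1.8 = μ + 0.4125σ.
Subtracting: σ = (1.8 − 1.7)/(0.4125 − (-0.5534)) = 0.104.
Then μ = 1.7 − (-0.5534)·0.104 = 1.757.

μ = 1.757, σ = 0.104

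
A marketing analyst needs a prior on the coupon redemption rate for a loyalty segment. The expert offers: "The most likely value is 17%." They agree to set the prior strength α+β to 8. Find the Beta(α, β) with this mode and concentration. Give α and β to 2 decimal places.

For α,β > 1 the Beta mode is (α−1)/(α+β−2). With α+β = 8, the mode is (α−1)/6.
Set (α−1)/6 = 0.17 → α = 1 + 0.17·6 = 2.02.
β = 8 − α = 5.98.

α = 2.02, β = 5.98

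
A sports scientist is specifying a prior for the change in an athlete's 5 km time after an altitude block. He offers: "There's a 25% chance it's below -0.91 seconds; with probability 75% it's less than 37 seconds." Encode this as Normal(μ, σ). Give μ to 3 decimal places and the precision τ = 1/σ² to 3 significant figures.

For Normal(μ,σ), the p-quantile is μ + z_p·σ. Here z_{0.25} = -0.6745, z_{0.75} = 0.6745.
So -0.91 = μ − 0.6745σ and 37 = μ + 0.6745σ.
Subtracting: σ = (37 − -0.91)/(0.6745 − (-0.6745)) = 28.103.
Then μ = -0.91 − (-0.6745)·28.103 = 18.045.
Precision τ = 1/σ² = 1/28.1² = 0.00127.

μ = 18.045, τ = 0.00127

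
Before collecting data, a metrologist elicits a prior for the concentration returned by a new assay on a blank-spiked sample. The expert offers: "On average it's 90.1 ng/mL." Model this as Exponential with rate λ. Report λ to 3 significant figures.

λ ≈ 0.0111

Exponential mean = 1/λ, so λ = 1/90.1 = 0.0111.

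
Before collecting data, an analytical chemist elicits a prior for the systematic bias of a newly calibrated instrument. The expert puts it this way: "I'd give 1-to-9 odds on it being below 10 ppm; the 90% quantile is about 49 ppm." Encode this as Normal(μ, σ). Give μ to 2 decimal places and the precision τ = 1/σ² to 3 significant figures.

For Normal(μ,σ), the p-quantile is μ + z_p·σ. Here z_{0.1} = -1.282, z_{0.9} = 1.282.
So 10 = μ − 1.282σ and 49 = μ + 1.282σ.
Subtracting: σ = (49 − 10)/(1.282 − (-1.282)) = 15.22.
Then μ = 10 − (-1.282)·15.22 = 29.50.
Precision τ = 1/σ² = 1/15.22² = 0.00432.

μ = 29.50, τ = 0.00432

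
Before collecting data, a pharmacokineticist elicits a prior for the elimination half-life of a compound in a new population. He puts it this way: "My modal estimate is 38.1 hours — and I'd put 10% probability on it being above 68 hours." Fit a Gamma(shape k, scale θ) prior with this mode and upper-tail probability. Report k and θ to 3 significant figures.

k ≈ 6.67, θ ≈ 6.72

Gamma(k,θ) with k>1 has mode (k−1)θ, so θ = 38.1/(k−1).
Need P(X < 68) = 0.9 with θ tied to k this way. Start at k = 2, θ = 38.1: P(X<68) ≈ 0.533.
Too low — raise k to concentrate. Iterating converges to k ≈ 6.67.
Then θ = 38.1/(6.67−1) ≈ 6.72.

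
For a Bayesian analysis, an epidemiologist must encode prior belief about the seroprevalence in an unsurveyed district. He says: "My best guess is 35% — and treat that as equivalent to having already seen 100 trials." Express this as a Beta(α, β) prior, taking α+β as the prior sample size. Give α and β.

α = 35, β = 65

Under the effective-sample-size interpretation, Beta(α, β) has prior mean α/(α+β) and prior sample size α+β.
So α+β = 100 and α/(α+β) = 0.35, giving α = 0.35·100 = 35 and β = 100 − 35 = 65.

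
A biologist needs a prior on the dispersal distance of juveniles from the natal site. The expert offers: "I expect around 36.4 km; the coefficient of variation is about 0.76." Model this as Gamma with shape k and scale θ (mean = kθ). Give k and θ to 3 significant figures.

k ≈ 1.73, θ ≈ 21

For Gamma(k, scale θ): mean = kθ, variance = kθ², so CV = 1/√k.
CV = 0.76, hence k = 1/CV² = 1.73.
Then θ = mean/k = 36.4/1.73 = 21.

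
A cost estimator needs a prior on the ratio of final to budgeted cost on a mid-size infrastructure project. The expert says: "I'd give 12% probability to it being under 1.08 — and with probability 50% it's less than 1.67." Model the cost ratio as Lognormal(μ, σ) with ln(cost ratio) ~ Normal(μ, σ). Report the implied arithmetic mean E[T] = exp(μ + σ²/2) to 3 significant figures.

If T ~ Lognormal(μ,σ) then ln T ~ Normal(μ,σ), so the p-quantile of ln T is μ + z_p·σ.
ln(1.08) = 0.07696 and ln(1.67) = 0.5128; z_{0.12} = -1.175, z_{0.5} = 0.
σ = (0.5128 − 0.07696)/(0 − (-1.175)) = 0.371.
μ = 0.07696 − (-1.175)·0.371 = 0.513.
E[T] = exp(μ + σ²/2) = exp(0.513 + 0.0688) = 1.79.

E[T] ≈ 1.79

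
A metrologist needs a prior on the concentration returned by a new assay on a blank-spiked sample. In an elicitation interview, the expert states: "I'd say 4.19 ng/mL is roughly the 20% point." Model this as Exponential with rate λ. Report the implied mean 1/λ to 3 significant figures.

mean ≈ 18.8 ng/mL

P(T < 4.19) = 1 − e^(−λ·4.19) = 0.2, so λ = −ln(1−0.2)/4.19 = −ln(0.8)/4.19 = 0.0533.
Mean = 1/λ = 18.8 ng/mL.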